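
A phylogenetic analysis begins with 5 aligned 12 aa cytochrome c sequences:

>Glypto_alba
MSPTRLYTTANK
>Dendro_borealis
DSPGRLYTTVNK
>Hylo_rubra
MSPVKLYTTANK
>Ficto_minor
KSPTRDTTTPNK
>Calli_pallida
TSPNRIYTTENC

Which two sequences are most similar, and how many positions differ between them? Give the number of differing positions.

Pairwise Hamming distances:
  Glypto_alba vs Dendro_borealis: 3
  Glypto_alba vs Hylo_rubra: 2
  Glypto_alba vs Ficto_minor: 4
  Glypto_alba vs Calli_pallida: 5
  Dendro_borealis vs Hylo_rubra: 4
  Dendro_borealis vs Ficto_minor: 5
  Dendro_borealis vs Calli_pallida: 5
  Hylo_rubra vs Ficto_minor: 6
  Hylo_rubra vs Calli_pallida: 6
  Ficto_minor vs Calli_pallida: 6
The smallest is 2, between Glypto_alba and Hylo_rubra.

2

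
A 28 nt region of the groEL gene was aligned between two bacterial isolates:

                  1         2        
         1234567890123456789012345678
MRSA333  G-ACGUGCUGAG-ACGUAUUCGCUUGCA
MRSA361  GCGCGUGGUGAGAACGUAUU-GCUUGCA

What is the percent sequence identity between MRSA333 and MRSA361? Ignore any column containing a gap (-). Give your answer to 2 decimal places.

Excluding the 3 gap columns leaves 25 comparable sites.
The sequences differ at positions 3 (A/G), 8 (C/G).
23 of the 25 comparable sites match, so the percent identity is 23/25 × 100 = 92.00%.

92.00%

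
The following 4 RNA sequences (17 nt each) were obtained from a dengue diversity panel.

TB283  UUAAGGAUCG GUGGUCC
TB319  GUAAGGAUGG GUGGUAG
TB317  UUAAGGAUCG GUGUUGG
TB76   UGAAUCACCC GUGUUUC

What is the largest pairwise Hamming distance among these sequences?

Pairwise Hamming distances:
  TB283 vs TB319: 4
  TB283 vs TB317: 3
  TB283 vs TB76: 7
  TB319 vs TB317: 4
  TB319 vs TB76: 10
  TB317 vs TB76: 7
The largest is 10, between TB319 and TB76.

10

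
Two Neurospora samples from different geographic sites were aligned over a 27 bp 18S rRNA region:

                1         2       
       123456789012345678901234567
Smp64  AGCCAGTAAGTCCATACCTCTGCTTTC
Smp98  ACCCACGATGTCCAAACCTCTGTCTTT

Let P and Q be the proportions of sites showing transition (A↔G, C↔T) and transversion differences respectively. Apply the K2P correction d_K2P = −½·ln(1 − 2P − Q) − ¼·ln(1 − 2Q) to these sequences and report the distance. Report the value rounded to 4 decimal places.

Mismatches occur at site 2 (G↔C, transversion), site 6 (G↔C, transversion), site 7 (T↔G, transversion), site 9 (A↔T, transversion), site 15 (T↔A, transversion), site 23 (C↔T, transition), site 24 (T↔C, transition), site 27 (C↔T, transition).
Of the 8 differences, 3 transitions and 5 transversions over 27 sites: P = 3/27 = 0.111111, Q = 5/27 = 0.185185.
d = −0.5·ln(0.592593) − 0.25·ln(0.629630) = −0.5·(-0.523247) − 0.25·(-0.462623) = 0.3773.

0.3773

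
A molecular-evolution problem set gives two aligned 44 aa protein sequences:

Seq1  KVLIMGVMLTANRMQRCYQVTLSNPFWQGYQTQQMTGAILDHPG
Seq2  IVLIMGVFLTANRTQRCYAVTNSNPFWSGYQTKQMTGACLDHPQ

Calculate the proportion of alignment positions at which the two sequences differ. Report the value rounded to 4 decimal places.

Differing sites — 1:K/I; 8:M/F; 14:M/T; 19:Q/A; 22:L/N; 28:Q/S; 33:Q/K; 39:I/C; 44:G/Q.
There are 9 differences over 44 sites, so p = 9/44 = 0.2045.

0.2045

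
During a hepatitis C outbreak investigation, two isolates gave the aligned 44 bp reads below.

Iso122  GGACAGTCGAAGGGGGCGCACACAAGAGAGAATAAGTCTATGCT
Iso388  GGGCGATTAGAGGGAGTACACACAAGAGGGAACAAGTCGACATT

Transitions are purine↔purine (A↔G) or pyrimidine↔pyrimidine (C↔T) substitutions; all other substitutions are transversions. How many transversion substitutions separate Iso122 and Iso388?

Mismatches occur at site 3 (A↔G, transition), site 5 (A↔G, transition), site 6 (G↔A, transition), site 8 (C↔T, transition), site 9 (G↔A, transition), site 10 (A↔G, transition), site 15 (G↔A, transition), site 17 (C↔T, transition), site 18 (G↔A, transition), site 29 (A↔G, transition), site 33 (T↔C, transition), site 39 (T↔G, transversion), site 41 (T↔C, transition), site 42 (G↔A, transition), site 43 (C↔T, transition).
Of the 15 differences, 14 transitions and 1 transversion, so the answer is 1.

1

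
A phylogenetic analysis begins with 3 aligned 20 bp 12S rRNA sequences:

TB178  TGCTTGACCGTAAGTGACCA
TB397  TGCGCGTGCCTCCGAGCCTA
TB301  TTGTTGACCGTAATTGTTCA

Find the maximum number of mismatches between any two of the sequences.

14

Pairwise Hamming distances:
  TB178 vs TB397: 10
  TB178 vs TB301: 5
  TB397 vs TB301: 14
The largest is 14, between TB397 and TB301.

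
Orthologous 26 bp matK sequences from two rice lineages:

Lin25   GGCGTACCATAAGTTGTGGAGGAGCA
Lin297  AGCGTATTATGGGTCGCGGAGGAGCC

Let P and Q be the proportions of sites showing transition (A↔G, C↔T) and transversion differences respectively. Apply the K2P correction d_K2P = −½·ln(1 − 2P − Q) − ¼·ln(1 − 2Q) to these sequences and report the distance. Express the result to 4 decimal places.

Differing sites — 1:G/A (Ti); 7:C/T (Ti); 8:C/T (Ti); 11:A/G (Ti); 12:A/G (Ti); 15:T/C (Ti); 17:T/C (Ti); 26:A/C (Tv).
Of the 8 differences, 7 transitions and 1 transversion over 26 sites: P = 7/26 = 0.269231, Q = 1/26 = 0.038462.
d = −0.5·ln(0.423076) − 0.25·ln(0.923076) = −0.5·(-0.860203) − 0.25·(-0.080044) = 0.4501.

0.4501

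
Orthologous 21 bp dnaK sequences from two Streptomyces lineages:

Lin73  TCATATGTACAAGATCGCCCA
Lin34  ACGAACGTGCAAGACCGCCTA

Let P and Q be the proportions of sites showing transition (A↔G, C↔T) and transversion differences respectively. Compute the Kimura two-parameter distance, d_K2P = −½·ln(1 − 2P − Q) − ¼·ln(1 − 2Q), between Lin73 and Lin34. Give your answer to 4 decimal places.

0.4765

Mismatches occur at site 1 (T/A, transversion), site 3 (A/G, transition), site 4 (T/A, transversion), site 6 (T/C, transition), site 9 (A/G, transition), site 15 (T/C, transition), site 20 (C/T, transition).
Of the 7 differences, 5 transitions and 2 transversions over 21 sites: P = 5/21 = 0.238095, Q = 2/21 = 0.095238.
d = −0.5·ln(0.428572) − 0.25·ln(0.809524) = −0.5·(-0.847297) − 0.25·(-0.211309) = 0.4765.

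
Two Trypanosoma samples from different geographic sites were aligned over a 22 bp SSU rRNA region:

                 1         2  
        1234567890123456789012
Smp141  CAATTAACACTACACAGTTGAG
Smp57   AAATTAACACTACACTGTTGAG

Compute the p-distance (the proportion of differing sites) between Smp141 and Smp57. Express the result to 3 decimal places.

0.091

Differing sites — 1:C/A; 16:A/T.
There are 2 differences over 22 sites, so p = 2/22 = 0.091.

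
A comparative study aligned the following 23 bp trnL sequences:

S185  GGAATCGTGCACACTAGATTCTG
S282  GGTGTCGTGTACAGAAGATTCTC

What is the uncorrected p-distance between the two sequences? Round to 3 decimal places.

The sequences differ at positions 3 (A/T), 4 (A/G), 10 (C/T), 14 (C/G), 15 (T/A), 23 (G/C).
There are 6 differences over 23 sites, so p = 6/23 = 0.261.

0.261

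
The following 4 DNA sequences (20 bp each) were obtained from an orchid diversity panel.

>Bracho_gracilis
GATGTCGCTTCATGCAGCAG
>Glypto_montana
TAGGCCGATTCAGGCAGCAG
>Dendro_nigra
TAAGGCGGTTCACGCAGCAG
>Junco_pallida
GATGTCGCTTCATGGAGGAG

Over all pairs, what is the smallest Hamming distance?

Pairwise Hamming distances:
  Bracho_gracilis vs Glypto_montana: 5
  Bracho_gracilis vs Dendro_nigra: 5
  Bracho_gracilis vs Junco_pallida: 2
  Glypto_montana vs Dendro_nigra: 4
  Glypto_montana vs Junco_pallida: 7
  Dendro_nigra vs Junco_pallida: 7
The smallest is 2, between Bracho_gracilis and Junco_pallida.

2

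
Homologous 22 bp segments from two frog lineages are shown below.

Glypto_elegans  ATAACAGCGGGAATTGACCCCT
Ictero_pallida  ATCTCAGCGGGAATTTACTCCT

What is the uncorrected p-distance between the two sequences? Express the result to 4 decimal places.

Differing sites — 3:A/C; 4:A/T; 16:G/T; 19:C/T.
There are 4 differences over 22 sites, so p = 4/22 = 0.1818.

0.1818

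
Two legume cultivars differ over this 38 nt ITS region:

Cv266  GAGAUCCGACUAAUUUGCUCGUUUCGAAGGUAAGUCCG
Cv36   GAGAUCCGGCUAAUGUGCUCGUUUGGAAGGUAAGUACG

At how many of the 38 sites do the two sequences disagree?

4

The sequences differ at positions 9 (A/G), 15 (U/G), 25 (C/G), 36 (C/A).
That gives 4 mismatches out of 38 aligned sites, so the Hamming distance is 4.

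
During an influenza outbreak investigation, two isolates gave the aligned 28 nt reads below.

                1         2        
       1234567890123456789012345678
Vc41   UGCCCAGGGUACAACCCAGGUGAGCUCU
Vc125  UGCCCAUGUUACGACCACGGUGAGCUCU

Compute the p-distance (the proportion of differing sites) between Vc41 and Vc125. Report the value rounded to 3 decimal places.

The sequences differ at positions 7 (G/U), 9 (G/U), 13 (A/G), 17 (C/A), 18 (A/C).
There are 5 differences over 28 sites, so p = 5/28 = 0.179.

0.179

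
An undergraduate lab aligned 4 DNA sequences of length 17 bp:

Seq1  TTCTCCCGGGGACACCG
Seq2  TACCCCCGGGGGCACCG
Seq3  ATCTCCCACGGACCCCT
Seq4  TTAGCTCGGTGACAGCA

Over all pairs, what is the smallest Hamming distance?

3

Pairwise Hamming distances:
  Seq1 vs Seq2: 3
  Seq1 vs Seq3: 5
  Seq1 vs Seq4: 6
  Seq2 vs Seq3: 8
  Seq2 vs Seq4: 8
  Seq3 vs Seq4: 10
The smallest is 3, between Seq1 and Seq2.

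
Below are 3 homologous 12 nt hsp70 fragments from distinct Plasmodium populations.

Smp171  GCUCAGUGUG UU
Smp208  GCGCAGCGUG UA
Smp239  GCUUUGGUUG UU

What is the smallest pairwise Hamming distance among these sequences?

3

Pairwise Hamming distances:
  Smp171 vs Smp208: 3
  Smp171 vs Smp239: 4
  Smp208 vs Smp239: 6
The smallest is 3, between Smp171 and Smp208.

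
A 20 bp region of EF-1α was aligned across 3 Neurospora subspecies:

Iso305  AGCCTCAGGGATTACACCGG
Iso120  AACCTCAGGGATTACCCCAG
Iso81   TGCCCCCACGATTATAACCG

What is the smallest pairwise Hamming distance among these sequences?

Pairwise Hamming distances:
  Iso305 vs Iso120: 3
  Iso305 vs Iso81: 8
  Iso120 vs Iso81: 10
The smallest is 3, between Iso305 and Iso120.

3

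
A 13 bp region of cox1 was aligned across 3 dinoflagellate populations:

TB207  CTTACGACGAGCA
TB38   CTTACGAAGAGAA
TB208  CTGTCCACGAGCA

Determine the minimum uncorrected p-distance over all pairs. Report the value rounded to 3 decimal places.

Pairwise Hamming distances:
  TB207 vs TB38: 2
  TB207 vs TB208: 3
  TB38 vs TB208: 5
The smallest is 2 mismatches, between TB207 and TB38; p = 2/13 = 0.154.

0.154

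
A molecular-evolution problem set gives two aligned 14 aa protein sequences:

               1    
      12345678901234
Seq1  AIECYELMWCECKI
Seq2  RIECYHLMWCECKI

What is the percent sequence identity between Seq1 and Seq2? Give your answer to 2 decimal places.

85.71%

The sequences differ at positions 1 (A/R), 6 (E/H).
12 of the 14 sites match, so the percent identity is 12/14 × 100 = 85.71%.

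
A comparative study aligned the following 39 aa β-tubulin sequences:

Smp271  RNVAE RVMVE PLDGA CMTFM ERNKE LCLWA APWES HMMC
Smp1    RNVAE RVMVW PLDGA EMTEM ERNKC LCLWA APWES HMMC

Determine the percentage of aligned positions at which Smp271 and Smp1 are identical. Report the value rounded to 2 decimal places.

89.74%

The sequences differ at positions 10 (E/W), 16 (C/E), 19 (F/E), 25 (E/C).
35 of the 39 sites match, so the percent identity is 35/39 × 100 = 89.74%.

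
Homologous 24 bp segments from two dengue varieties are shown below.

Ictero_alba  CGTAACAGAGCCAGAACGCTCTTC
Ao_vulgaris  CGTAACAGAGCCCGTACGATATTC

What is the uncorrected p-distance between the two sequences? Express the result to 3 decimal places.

The sequences differ at positions 13 (A/C), 15 (A/T), 19 (C/A), 21 (C/A).
There are 4 differences over 24 sites, so p = 4/24 = 0.167.

0.167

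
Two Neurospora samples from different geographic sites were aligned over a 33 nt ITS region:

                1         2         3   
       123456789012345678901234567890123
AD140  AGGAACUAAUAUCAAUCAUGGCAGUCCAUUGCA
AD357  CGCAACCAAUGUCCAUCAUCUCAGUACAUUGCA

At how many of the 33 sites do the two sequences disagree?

Mismatches occur at site 1 (A/C), site 3 (G/C), site 7 (U/C), site 11 (A/G), site 14 (A/C), site 20 (G/C), site 21 (G/U), site 26 (C/A).
That gives 8 mismatches out of 33 aligned sites, so the Hamming distance is 8.

8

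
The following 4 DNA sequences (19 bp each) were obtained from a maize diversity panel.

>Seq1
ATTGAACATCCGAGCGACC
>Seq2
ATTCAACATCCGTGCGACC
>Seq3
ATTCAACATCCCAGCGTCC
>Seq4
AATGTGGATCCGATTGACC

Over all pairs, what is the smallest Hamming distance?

2

Pairwise Hamming distances:
  Seq1 vs Seq2: 2
  Seq1 vs Seq3: 3
  Seq1 vs Seq4: 6
  Seq2 vs Seq3: 3
  Seq2 vs Seq4: 8
  Seq3 vs Seq4: 9
The smallest is 2, between Seq1 and Seq2.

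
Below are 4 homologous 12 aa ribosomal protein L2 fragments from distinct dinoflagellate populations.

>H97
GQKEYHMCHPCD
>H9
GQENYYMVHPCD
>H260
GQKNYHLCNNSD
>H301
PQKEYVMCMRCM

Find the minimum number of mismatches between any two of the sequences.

4

Pairwise Hamming distances:
  H97 vs H9: 4
  H97 vs H260: 5
  H97 vs H301: 5
  H9 vs H260: 7
  H9 vs H301: 8
  H260 vs H301: 8
The smallest is 4, between H97 and H9.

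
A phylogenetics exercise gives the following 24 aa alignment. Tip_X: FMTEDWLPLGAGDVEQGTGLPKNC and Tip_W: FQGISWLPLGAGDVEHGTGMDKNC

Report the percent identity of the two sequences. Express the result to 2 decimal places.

Mismatches occur at site 2 (M/Q), site 3 (T/G), site 4 (E/I), site 5 (D/S), site 16 (Q/H), site 20 (L/M), site 21 (P/D).
17 of the 24 sites match, so the percent identity is 17/24 × 100 = 70.83%.

70.83%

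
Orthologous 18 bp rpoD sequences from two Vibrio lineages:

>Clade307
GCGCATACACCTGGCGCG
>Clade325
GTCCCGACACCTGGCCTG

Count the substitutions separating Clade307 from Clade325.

6

The sequences differ at positions 2 (C/T), 3 (G/C), 5 (A/C), 6 (T/G), 16 (G/C), 17 (C/T).
That gives 6 mismatches out of 18 aligned sites, so the Hamming distance is 6.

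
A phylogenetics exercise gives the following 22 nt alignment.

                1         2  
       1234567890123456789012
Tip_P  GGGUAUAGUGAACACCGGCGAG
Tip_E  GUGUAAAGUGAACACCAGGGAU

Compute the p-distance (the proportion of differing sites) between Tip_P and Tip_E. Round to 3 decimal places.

0.227

Mismatches occur at site 2 (G→U), site 6 (U→A), site 17 (G→A), site 19 (C→G), site 22 (G→U).
There are 5 differences over 22 sites, so p = 5/22 = 0.227.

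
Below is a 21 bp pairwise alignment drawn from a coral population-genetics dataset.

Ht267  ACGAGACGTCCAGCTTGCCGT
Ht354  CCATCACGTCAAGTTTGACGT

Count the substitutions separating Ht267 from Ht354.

7

The sequences differ at positions 1 (A/C), 3 (G/A), 4 (A/T), 5 (G/C), 11 (C/A), 14 (C/T), 18 (C/A).
That gives 7 mismatches out of 21 aligned sites, so the Hamming distance is 7.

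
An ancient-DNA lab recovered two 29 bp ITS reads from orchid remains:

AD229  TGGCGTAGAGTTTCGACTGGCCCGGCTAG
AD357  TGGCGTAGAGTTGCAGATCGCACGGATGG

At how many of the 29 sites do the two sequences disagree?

8

Differing sites — 13:T/G; 15:G/A; 16:A/G; 17:C/A; 19:G/C; 22:C/A; 26:C/A; 28:A/G.
That gives 8 mismatches out of 29 aligned sites, so the Hamming distance is 8.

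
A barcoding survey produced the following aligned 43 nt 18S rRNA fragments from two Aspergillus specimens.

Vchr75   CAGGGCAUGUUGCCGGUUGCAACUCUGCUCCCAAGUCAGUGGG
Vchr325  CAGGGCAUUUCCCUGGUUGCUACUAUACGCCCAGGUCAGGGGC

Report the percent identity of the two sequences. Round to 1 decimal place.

Mismatches occur at site 9 (G→U), site 11 (U→C), site 12 (G→C), site 14 (C→U), site 21 (A→U), site 25 (C→A), site 27 (G→A), site 29 (U→G), site 34 (A→G), site 40 (U→G), site 43 (G→C).
32 of the 43 sites match, so the percent identity is 32/43 × 100 = 74.4%.

74.4%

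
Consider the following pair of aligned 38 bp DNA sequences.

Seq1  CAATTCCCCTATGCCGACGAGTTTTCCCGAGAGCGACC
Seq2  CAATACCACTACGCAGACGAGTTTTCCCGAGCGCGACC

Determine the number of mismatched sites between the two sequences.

Differing sites — 5:T/A; 8:C/A; 12:T/C; 15:C/A; 32:A/C.
That gives 5 mismatches out of 38 aligned sites, so the Hamming distance is 5.

5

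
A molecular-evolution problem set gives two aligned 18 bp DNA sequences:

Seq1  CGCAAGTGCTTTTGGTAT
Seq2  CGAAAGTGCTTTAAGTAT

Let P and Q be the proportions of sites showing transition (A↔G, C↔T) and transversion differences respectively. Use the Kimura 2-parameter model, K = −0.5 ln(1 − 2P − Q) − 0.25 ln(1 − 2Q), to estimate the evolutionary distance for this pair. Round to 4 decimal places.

Differing sites — 3:C/A (Tv); 13:T/A (Tv); 14:G/A (Ti).
Of the 3 differences, 1 transition and 2 transversions over 18 sites: P = 1/18 = 0.055556, Q = 2/18 = 0.111111.
d = −0.5·ln(0.777777) − 0.25·ln(0.777778) = −0.5·(-0.251315) − 0.25·(-0.251314) = 0.1885.

0.1885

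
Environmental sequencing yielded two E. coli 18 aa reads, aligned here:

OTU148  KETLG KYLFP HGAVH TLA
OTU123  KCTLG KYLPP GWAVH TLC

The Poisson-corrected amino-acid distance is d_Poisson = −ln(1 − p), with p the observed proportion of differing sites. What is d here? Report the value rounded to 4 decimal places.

0.3254

Mismatches occur at site 2 (E/C), site 9 (F/P), site 11 (H/G), site 12 (G/W), site 18 (A/C).
p = 5/18 = 0.277778.
d = −ln(1 − 0.277778) = −ln(0.722222) = 0.3254.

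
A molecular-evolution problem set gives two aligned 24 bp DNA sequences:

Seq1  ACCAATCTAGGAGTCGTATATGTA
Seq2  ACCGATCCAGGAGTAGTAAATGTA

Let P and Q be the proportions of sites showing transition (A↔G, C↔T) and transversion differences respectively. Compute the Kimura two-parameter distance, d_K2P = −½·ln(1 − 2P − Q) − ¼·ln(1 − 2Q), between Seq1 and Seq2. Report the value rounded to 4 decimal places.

Mismatches occur at site 4 (A→G, transition), site 8 (T→C, transition), site 15 (C→A, transversion), site 19 (T→A, transversion).
Of the 4 differences, 2 transitions and 2 transversions over 24 sites: P = 2/24 = 0.083333, Q = 2/24 = 0.083333.
d = −0.5·ln(0.750001) − 0.25·ln(0.833334) = −0.5·(-0.287681) − 0.25·(-0.182321) = 0.1894.

0.1894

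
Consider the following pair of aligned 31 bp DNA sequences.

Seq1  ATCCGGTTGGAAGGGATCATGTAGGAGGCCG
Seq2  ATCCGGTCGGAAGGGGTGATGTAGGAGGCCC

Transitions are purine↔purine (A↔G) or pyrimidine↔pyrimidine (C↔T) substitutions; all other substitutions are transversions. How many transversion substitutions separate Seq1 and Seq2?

Mismatches occur at site 8 (T→C, transition), site 16 (A→G, transition), site 18 (C→G, transversion), site 31 (G→C, transversion).
Of the 4 differences, 2 transitions and 2 transversions, so the answer is 2.

2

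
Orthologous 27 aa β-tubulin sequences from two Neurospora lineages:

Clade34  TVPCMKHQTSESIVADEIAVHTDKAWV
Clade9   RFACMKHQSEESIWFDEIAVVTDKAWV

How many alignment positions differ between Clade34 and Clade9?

8

The sequences differ at positions 1 (T/R), 2 (V/F), 3 (P/A), 9 (T/S), 10 (S/E), 14 (V/W), 15 (A/F), 21 (H/V).
That gives 8 mismatches out of 27 aligned sites, so the Hamming distance is 8.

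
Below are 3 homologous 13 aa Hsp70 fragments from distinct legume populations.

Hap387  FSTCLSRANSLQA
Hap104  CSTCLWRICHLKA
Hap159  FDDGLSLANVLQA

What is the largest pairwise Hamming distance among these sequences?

Pairwise Hamming distances:
  Hap387 vs Hap104: 6
  Hap387 vs Hap159: 5
  Hap104 vs Hap159: 10
The largest is 10, between Hap104 and Hap159.

10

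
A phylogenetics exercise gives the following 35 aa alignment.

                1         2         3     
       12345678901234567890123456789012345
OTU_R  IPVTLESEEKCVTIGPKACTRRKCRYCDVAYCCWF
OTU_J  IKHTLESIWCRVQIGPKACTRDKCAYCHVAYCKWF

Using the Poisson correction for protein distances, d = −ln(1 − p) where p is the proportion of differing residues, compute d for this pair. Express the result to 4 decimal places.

Mismatches occur at site 2 (P/K), site 3 (V/H), site 8 (E/I), site 9 (E/W), site 10 (K/C), site 11 (C/R), site 13 (T/Q), site 22 (R/D), site 25 (R/A), site 28 (D/H), site 33 (C/K).
p = 11/35 = 0.314286.
d = −ln(1 − 0.314286) = −ln(0.685714) = 0.3773.

0.3773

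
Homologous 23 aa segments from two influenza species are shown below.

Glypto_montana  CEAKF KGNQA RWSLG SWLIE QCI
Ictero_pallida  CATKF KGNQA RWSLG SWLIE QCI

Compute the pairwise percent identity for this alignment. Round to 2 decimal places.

91.30%

Differing sites — 2:E/A; 3:A/T.
21 of the 23 sites match, so the percent identity is 21/23 × 100 = 91.30%.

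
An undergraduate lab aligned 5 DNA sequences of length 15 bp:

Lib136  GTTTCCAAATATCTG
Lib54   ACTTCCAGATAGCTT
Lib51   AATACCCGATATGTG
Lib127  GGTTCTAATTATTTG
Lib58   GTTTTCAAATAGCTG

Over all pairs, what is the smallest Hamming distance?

2

Pairwise Hamming distances:
  Lib136 vs Lib54: 5
  Lib136 vs Lib51: 6
  Lib136 vs Lib127: 4
  Lib136 vs Lib58: 2
  Lib54 vs Lib51: 6
  Lib54 vs Lib127: 8
  Lib54 vs Lib58: 5
  Lib51 vs Lib127: 8
  Lib51 vs Lib58: 8
  Lib127 vs Lib58: 6
The smallest is 2, between Lib136 and Lib58.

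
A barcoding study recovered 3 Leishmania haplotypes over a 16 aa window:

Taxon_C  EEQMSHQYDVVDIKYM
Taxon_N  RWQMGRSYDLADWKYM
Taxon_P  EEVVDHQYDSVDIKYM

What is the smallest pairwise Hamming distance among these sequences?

Pairwise Hamming distances:
  Taxon_C vs Taxon_N: 8
  Taxon_C vs Taxon_P: 4
  Taxon_N vs Taxon_P: 10
The smallest is 4, between Taxon_C and Taxon_P.

4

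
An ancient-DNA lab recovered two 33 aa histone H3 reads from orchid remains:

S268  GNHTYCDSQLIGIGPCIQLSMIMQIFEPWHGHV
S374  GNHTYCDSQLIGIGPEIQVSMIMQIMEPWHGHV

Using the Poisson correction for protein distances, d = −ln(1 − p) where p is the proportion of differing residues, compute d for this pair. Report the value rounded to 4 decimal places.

Differing sites — 16:C/E; 19:L/V; 26:F/M.
p = 3/33 = 0.090909.
d = −ln(1 − 0.090909) = −ln(0.909091) = 0.0953.

0.0953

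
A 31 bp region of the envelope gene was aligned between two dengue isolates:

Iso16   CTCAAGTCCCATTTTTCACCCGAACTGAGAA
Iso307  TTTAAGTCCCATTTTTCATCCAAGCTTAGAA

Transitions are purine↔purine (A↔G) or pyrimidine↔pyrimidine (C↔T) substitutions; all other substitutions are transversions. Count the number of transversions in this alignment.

1

The sequences differ at positions 1 (C/T, transition), 3 (C/T, transition), 19 (C/T, transition), 22 (G/A, transition), 24 (A/G, transition), 27 (G/T, transversion).
Of the 6 differences, 5 transitions and 1 transversion, so the answer is 1.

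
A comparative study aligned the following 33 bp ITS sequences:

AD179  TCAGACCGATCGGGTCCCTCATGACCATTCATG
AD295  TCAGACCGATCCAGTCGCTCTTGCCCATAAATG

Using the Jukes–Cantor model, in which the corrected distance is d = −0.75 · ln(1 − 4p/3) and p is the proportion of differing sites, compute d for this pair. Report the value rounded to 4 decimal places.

0.2493

Mismatches occur at site 12 (G→C), site 13 (G→A), site 17 (C→G), site 21 (A→T), site 24 (A→C), site 29 (T→A), site 30 (C→A).
p = 7/33 = 0.212121.
d = −0.75 · ln(1 − (4/3)·0.212121) = −0.75 · ln(0.717172) = −0.75 · (-0.332440) = 0.2493.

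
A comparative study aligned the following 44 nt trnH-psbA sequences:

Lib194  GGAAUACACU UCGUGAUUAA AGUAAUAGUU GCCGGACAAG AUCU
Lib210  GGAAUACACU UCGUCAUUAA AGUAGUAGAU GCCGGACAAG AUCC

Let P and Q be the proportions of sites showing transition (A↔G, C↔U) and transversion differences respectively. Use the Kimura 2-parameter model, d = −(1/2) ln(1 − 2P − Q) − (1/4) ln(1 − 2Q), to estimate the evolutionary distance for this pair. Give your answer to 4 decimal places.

0.0971

Mismatches occur at site 15 (G↔C, transversion), site 25 (A↔G, transition), site 29 (U↔A, transversion), site 44 (U↔C, transition).
Of the 4 differences, 2 transitions and 2 transversions over 44 sites: P = 2/44 = 0.045455, Q = 2/44 = 0.045455.
d = −0.5·ln(0.863635) − 0.25·ln(0.909090) = −0.5·(-0.146605) − 0.25·(-0.095311) = 0.0971.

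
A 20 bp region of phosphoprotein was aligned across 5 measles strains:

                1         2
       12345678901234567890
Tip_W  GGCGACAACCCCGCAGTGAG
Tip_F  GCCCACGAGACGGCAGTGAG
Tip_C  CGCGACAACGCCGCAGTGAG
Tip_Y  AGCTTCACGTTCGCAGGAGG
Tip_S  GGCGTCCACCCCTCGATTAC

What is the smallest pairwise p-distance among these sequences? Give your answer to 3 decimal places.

Pairwise Hamming distances:
  Tip_W vs Tip_F: 6
  Tip_W vs Tip_C: 2
  Tip_W vs Tip_Y: 10
  Tip_W vs Tip_S: 7
  Tip_F vs Tip_C: 7
  Tip_F vs Tip_Y: 12
  Tip_F vs Tip_S: 12
  Tip_C vs Tip_Y: 10
  Tip_C vs Tip_S: 9
  Tip_Y vs Tip_S: 14
The smallest is 2 mismatches, between Tip_W and Tip_C; p = 2/20 = 0.100.

0.100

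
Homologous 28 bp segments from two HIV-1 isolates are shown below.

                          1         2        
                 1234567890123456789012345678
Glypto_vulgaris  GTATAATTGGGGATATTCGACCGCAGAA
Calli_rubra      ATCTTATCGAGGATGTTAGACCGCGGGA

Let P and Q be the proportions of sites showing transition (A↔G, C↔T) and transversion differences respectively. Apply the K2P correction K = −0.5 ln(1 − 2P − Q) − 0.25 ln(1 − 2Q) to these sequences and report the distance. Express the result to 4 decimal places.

The sequences differ at positions 1 (G/A, transition), 3 (A/C, transversion), 5 (A/T, transversion), 8 (T/C, transition), 10 (G/A, transition), 15 (A/G, transition), 18 (C/A, transversion), 25 (A/G, transition), 27 (A/G, transition).
Of the 9 differences, 6 transitions and 3 transversions over 28 sites: P = 6/28 = 0.214286, Q = 3/28 = 0.107143.
d = −0.5·ln(0.464285) − 0.25·ln(0.785714) = −0.5·(-0.767257) − 0.25·(-0.241162) = 0.4439.

0.4439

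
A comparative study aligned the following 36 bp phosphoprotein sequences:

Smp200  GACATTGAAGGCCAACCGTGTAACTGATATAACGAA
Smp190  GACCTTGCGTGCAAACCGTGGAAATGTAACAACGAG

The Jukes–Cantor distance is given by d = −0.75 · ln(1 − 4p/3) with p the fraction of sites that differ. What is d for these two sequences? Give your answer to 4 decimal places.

Differing sites — 4:A/C; 8:A/C; 9:A/G; 10:G/T; 13:C/A; 21:T/G; 24:C/A; 27:A/T; 28:T/A; 30:T/C; 36:A/G.
p = 11/36 = 0.305556.
d = −0.75 · ln(1 − (4/3)·0.305556) = −0.75 · ln(0.592592) = −0.75 · (-0.523249) = 0.3924.

0.3924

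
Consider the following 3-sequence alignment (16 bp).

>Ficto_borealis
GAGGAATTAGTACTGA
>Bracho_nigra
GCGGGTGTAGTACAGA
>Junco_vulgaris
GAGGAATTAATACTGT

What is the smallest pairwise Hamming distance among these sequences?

2

Pairwise Hamming distances:
  Ficto_borealis vs Bracho_nigra: 5
  Ficto_borealis vs Junco_vulgaris: 2
  Bracho_nigra vs Junco_vulgaris: 7
The smallest is 2, between Ficto_borealis and Junco_vulgaris.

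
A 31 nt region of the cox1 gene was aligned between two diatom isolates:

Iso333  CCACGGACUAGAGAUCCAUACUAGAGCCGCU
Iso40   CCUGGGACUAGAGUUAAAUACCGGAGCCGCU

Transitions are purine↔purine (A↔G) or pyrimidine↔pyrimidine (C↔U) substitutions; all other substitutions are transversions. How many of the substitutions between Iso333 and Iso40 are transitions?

2

Differing sites — 3:A/U (Tv); 4:C/G (Tv); 14:A/U (Tv); 16:C/A (Tv); 17:C/A (Tv); 22:U/C (Ti); 23:A/G (Ti).
Of the 7 differences, 2 transitions and 5 transversions, so the answer is 2.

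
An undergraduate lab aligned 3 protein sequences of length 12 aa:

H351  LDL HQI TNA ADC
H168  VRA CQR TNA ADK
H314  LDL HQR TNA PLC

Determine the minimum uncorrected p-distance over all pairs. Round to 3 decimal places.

Pairwise Hamming distances:
  H351 vs H168: 6
  H351 vs H314: 3
  H168 vs H314: 7
The smallest is 3 mismatches, between H351 and H314; p = 3/12 = 0.250.

0.250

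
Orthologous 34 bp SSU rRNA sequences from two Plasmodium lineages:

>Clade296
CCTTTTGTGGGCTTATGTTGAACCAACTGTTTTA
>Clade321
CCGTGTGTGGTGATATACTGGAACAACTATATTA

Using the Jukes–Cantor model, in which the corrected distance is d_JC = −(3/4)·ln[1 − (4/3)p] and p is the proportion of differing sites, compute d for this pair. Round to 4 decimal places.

0.4234

The sequences differ at positions 3 (T/G), 5 (T/G), 11 (G/T), 12 (C/G), 13 (T/A), 17 (G/A), 18 (T/C), 21 (A/G), 23 (C/A), 29 (G/A), 31 (T/A).
p = 11/34 = 0.323529.
d = −0.75 · ln(1 − (4/3)·0.323529) = −0.75 · ln(0.568628) = −0.75 · (-0.564529) = 0.4234.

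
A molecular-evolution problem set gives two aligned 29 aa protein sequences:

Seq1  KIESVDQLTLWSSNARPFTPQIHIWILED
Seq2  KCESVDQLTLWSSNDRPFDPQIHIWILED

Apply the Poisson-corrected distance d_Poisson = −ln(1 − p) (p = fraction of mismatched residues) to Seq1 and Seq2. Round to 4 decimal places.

0.1092

The sequences differ at positions 2 (I/C), 15 (A/D), 19 (T/D).
p = 3/29 = 0.103448.
d = −ln(1 − 0.103448) = −ln(0.896552) = 0.1092.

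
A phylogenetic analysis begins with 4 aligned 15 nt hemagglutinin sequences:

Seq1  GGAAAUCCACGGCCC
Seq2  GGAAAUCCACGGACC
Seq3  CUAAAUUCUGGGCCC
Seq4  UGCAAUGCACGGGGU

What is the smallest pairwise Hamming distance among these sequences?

1

Pairwise Hamming distances:
  Seq1 vs Seq2: 1
  Seq1 vs Seq3: 5
  Seq1 vs Seq4: 6
  Seq2 vs Seq3: 6
  Seq2 vs Seq4: 6
  Seq3 vs Seq4: 9
The smallest is 1, between Seq1 and Seq2.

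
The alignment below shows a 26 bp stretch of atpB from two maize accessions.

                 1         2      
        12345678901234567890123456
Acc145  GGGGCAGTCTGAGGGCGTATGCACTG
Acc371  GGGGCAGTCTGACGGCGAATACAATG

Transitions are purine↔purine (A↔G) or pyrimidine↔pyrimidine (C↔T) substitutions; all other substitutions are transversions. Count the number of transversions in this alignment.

3

The sequences differ at positions 13 (G/C, transversion), 18 (T/A, transversion), 21 (G/A, transition), 24 (C/A, transversion).
Of the 4 differences, 1 transition and 3 transversions, so the answer is 3.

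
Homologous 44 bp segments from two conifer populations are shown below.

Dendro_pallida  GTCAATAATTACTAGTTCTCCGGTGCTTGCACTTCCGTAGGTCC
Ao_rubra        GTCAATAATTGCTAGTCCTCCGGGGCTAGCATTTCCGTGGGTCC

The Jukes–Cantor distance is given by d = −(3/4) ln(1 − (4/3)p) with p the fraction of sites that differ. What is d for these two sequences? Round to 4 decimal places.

0.1505

Mismatches occur at site 11 (A→G), site 17 (T→C), site 24 (T→G), site 28 (T→A), site 32 (C→T), site 39 (A→G).
p = 6/44 = 0.136364.
d = −0.75 · ln(1 − (4/3)·0.136364) = −0.75 · ln(0.818181) = −0.75 · (-0.200672) = 0.1505.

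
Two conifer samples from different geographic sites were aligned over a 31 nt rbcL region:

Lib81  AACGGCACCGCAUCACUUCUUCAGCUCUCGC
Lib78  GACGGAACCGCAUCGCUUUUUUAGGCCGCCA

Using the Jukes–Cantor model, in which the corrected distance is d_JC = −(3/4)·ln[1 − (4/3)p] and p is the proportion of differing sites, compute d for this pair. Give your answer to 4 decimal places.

0.4217

Mismatches occur at site 1 (A→G), site 6 (C→A), site 15 (A→G), site 19 (C→U), site 22 (C→U), site 25 (C→G), site 26 (U→C), site 28 (U→G), site 30 (G→C), site 31 (C→A).
p = 10/31 = 0.322581.
d = −0.75 · ln(1 − (4/3)·0.322581) = −0.75 · ln(0.569892) = −0.75 · (-0.562308) = 0.4217.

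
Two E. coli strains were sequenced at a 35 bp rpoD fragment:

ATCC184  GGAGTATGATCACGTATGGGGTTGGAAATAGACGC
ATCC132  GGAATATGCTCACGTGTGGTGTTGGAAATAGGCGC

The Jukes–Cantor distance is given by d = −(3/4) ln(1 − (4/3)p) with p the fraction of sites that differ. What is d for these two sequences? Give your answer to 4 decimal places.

The sequences differ at positions 4 (G/A), 9 (A/C), 16 (A/G), 20 (G/T), 32 (A/G).
p = 5/35 = 0.142857.
d = −0.75 · ln(1 − (4/3)·0.142857) = −0.75 · ln(0.809524) = −0.75 · (-0.211309) = 0.1585.

0.1585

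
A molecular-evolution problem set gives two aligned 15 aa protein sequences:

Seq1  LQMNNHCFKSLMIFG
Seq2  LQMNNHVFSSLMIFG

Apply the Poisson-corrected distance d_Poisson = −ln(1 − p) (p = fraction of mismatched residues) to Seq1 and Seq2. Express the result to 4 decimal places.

Mismatches occur at site 7 (C→V), site 9 (K→S).
p = 2/15 = 0.133333.
d = −ln(1 − 0.133333) = −ln(0.866667) = 0.1431.

0.1431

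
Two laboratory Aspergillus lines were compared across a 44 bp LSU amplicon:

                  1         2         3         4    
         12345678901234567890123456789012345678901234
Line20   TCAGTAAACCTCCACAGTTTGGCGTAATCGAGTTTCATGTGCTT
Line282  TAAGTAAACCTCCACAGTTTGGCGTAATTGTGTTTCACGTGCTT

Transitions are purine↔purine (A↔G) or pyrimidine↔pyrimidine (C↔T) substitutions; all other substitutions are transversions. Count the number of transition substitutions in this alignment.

Mismatches occur at site 2 (C→A, transversion), site 29 (C→T, transition), site 31 (A→T, transversion), site 38 (T→C, transition).
Of the 4 differences, 2 transitions and 2 transversions, so the answer is 2.

2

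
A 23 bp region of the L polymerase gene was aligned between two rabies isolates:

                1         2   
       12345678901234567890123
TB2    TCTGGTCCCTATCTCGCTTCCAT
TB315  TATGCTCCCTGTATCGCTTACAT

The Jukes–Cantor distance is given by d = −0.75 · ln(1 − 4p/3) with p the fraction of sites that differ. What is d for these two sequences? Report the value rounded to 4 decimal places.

0.2567

The sequences differ at positions 2 (C/A), 5 (G/C), 11 (A/G), 13 (C/A), 20 (C/A).
p = 5/23 = 0.217391.
d = −0.75 · ln(1 − (4/3)·0.217391) = −0.75 · ln(0.710145) = −0.75 · (-0.342286) = 0.2567.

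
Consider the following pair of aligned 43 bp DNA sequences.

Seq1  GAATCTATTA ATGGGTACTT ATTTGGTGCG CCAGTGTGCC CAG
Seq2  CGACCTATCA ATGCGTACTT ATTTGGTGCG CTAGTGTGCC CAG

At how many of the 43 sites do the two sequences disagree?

Differing sites — 1:G/C; 2:A/G; 4:T/C; 9:T/C; 14:G/C; 32:C/T.
That gives 6 mismatches out of 43 aligned sites, so the Hamming distance is 6.

6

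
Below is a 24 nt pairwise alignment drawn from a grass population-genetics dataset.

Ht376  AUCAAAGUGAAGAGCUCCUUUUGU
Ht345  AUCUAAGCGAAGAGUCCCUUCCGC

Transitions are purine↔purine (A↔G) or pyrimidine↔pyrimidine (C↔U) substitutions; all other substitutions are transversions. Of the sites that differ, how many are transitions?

6

The sequences differ at positions 4 (A/U, transversion), 8 (U/C, transition), 15 (C/U, transition), 16 (U/C, transition), 21 (U/C, transition), 22 (U/C, transition), 24 (U/C, transition).
Of the 7 differences, 6 transitions and 1 transversion, so the answer is 6.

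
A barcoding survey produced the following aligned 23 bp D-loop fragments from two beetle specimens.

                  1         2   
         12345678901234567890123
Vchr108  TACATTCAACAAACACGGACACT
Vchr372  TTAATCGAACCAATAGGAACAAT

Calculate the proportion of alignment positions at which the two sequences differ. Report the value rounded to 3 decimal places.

The sequences differ at positions 2 (A/T), 3 (C/A), 6 (T/C), 7 (C/G), 11 (A/C), 14 (C/T), 16 (C/G), 18 (G/A), 22 (C/A).
There are 9 differences over 23 sites, so p = 9/23 = 0.391.

0.391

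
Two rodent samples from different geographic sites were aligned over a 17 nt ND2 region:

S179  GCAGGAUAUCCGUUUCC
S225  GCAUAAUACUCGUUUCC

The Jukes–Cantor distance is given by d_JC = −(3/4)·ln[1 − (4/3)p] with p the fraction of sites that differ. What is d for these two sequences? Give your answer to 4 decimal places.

0.2824

Mismatches occur at site 4 (G↔U), site 5 (G↔A), site 9 (U↔C), site 10 (C↔U).
p = 4/17 = 0.235294.
d = −0.75 · ln(1 − (4/3)·0.235294) = −0.75 · ln(0.686275) = −0.75 · (-0.376477) = 0.2824.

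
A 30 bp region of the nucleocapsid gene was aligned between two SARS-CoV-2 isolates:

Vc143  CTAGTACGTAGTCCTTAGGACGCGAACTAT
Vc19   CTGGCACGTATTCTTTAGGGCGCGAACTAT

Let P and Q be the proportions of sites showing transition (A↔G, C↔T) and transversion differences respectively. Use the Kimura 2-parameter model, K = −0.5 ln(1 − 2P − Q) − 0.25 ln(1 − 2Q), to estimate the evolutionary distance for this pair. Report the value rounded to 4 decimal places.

The sequences differ at positions 3 (A/G, transition), 5 (T/C, transition), 11 (G/T, transversion), 14 (C/T, transition), 20 (A/G, transition).
Of the 5 differences, 4 transitions and 1 transversion over 30 sites: P = 4/30 = 0.133333, Q = 1/30 = 0.033333.
d = −0.5·ln(0.700001) − 0.25·ln(0.933334) = −0.5·(-0.356674) − 0.25·(-0.068992) = 0.1956.

0.1956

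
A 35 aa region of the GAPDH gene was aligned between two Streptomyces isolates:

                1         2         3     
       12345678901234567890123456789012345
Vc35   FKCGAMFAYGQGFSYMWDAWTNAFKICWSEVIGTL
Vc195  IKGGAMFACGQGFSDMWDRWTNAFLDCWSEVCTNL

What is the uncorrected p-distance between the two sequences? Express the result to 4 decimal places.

The sequences differ at positions 1 (F/I), 3 (C/G), 9 (Y/C), 15 (Y/D), 19 (A/R), 25 (K/L), 26 (I/D), 32 (I/C), 33 (G/T), 34 (T/N).
There are 10 differences over 35 sites, so p = 10/35 = 0.2857.

0.2857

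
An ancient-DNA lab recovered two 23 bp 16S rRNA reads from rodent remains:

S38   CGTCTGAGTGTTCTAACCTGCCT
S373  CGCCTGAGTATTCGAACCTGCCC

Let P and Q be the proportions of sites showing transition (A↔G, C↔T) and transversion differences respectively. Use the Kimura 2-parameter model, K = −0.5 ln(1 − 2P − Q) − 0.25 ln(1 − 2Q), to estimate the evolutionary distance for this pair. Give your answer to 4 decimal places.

Differing sites — 3:T/C (Ti); 10:G/A (Ti); 14:T/G (Tv); 23:T/C (Ti).
Of the 4 differences, 3 transitions and 1 transversion over 23 sites: P = 3/23 = 0.130435, Q = 1/23 = 0.043478.
d = −0.5·ln(0.695652) − 0.25·ln(0.913044) = −0.5·(-0.362906) − 0.25·(-0.090971) = 0.2042.

0.2042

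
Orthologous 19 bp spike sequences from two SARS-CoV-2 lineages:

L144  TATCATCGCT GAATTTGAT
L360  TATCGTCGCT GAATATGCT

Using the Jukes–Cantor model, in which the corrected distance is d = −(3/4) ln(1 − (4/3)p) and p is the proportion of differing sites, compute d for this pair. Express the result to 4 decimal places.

The sequences differ at positions 5 (A/G), 15 (T/A), 18 (A/C).
p = 3/19 = 0.157895.
d = −0.75 · ln(1 − (4/3)·0.157895) = −0.75 · ln(0.789473) = −0.75 · (-0.236390) = 0.1773.

0.1773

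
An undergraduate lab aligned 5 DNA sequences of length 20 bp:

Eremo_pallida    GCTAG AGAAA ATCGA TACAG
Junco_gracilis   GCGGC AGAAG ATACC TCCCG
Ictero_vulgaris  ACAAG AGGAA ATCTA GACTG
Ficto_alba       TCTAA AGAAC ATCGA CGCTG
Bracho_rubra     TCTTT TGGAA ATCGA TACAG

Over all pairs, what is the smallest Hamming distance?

5

Pairwise Hamming distances:
  Eremo_pallida vs Junco_gracilis: 9
  Eremo_pallida vs Ictero_vulgaris: 6
  Eremo_pallida vs Ficto_alba: 6
  Eremo_pallida vs Bracho_rubra: 5
  Junco_gracilis vs Ictero_vulgaris: 12
  Junco_gracilis vs Ficto_alba: 11
  Junco_gracilis vs Bracho_rubra: 12
  Ictero_vulgaris vs Ficto_alba: 8
  Ictero_vulgaris vs Bracho_rubra: 8
  Ficto_alba vs Bracho_rubra: 8
The smallest is 5, between Eremo_pallida and Bracho_rubra.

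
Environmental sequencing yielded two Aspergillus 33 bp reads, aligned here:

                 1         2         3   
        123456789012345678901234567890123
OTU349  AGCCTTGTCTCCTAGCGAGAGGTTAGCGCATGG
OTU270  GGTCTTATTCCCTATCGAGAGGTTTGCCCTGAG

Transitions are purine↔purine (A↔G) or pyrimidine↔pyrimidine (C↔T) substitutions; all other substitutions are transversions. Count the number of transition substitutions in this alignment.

6

Mismatches occur at site 1 (A↔G, transition), site 3 (C↔T, transition), site 7 (G↔A, transition), site 9 (C↔T, transition), site 10 (T↔C, transition), site 15 (G↔T, transversion), site 25 (A↔T, transversion), site 28 (G↔C, transversion), site 30 (A↔T, transversion), site 31 (T↔G, transversion), site 32 (G↔A, transition).
Of the 11 differences, 6 transitions and 5 transversions, so the answer is 6.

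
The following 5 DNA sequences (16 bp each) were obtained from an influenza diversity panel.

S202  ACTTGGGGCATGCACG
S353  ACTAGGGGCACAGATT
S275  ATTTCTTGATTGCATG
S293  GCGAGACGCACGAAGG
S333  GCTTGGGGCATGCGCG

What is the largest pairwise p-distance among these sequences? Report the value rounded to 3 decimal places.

0.750

Pairwise Hamming distances:
  S202 vs S353: 6
  S202 vs S275: 7
  S202 vs S293: 8
  S202 vs S333: 2
  S353 vs S275: 11
  S353 vs S293: 8
  S353 vs S333: 8
  S275 vs S293: 12
  S275 vs S333: 9
  S293 vs S333: 8
The largest is 12 mismatches, between S275 and S293; p = 12/16 = 0.750.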